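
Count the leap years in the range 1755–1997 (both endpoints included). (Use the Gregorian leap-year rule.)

Multiples of 4 in [1755,1997]: 61.
Of those, multiples of 100: 2 (not leap unless ÷400).
Multiples of 400: 0.
Leap years = 61 − 2 + 0 = 59.

59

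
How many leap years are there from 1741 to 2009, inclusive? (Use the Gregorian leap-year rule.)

Multiples of 4 in [1741,2009]: 67.
Of those, multiples of 100: 3 (not leap unless ÷400).
Multiples of 400: 1.
Leap years = 67 − 3 + 1 = 65.

65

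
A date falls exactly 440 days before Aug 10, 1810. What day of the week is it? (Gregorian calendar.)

Aug 10, 1810 is a Friday.
440 mod 7 = 6, so 440 days before a Friday is Friday − 6 = Saturday.

Saturday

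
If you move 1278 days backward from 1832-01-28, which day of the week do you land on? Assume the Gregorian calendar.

Tuesday

First find the weekday of Jan 28, 1832. Doomsday rule: the anchor day for the 1800s is Friday. For year 32: 32÷12 = 2 r 8, and 8÷4 = 2, so 2+8+2 = 12.
Friday + 12 ≡ Wednesday — that's 1832's doomsday.
In January the doomsday date is Jan 4 (1832 is a leap year (divisible by 4)).
Jan 28 is 24 days after Jan 4; 24 mod 7 = 3, so Wednesday + 3 = Saturday.
1278 mod 7 = 4, so 1278 days before a Saturday is Saturday − 4 = Tuesday.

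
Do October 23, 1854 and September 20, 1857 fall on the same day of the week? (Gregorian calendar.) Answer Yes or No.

No

From Oct 23, 1854 to Sep 20, 1857 is 1063 days.
1063 mod 7 = 6, so they are different weekdays.
(Oct 23, 1854 is a Monday; Sep 20, 1857 is a Sunday.)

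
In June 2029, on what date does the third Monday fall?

June 18, 2029

June 1, 2029 is a Friday.
The first Monday is therefore June 4 (3 days later).
The third Monday is 4 + 2×7 = June 18.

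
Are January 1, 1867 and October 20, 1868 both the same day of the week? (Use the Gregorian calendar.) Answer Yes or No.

From Jan 1, 1867 to Oct 20, 1868 is 658 days.
658 mod 7 = 0, so they are the same weekday.
(Jan 1, 1867 is a Tuesday; Oct 20, 1868 is a Tuesday.)

Yes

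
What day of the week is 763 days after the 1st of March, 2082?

Mar 1, 2082 is a Sunday.
763 mod 7 = 0, so 763 days after a Sunday is Sunday + 0 = Sunday.

Sunday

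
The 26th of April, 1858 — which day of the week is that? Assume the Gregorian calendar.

Doomsday rule: the anchor day for the 1800s is Friday. For year 58: 58÷12 = 4 r 10, and 10÷4 = 2, so 4+10+2 = 16.
Friday + 16 ≡ Sunday — that's 1858's doomsday.
In April the doomsday date is Apr 4.
Apr 26 is 22 days after Apr 4; 22 mod 7 = 1, so Sunday + 1 = Monday.

Monday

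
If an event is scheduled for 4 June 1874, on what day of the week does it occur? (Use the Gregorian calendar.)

Doomsday rule: the anchor day for the 1800s is Friday. For year 74: 74÷12 = 6 r 2, and 2÷4 = 0, so 6+2+0 = 8.
Friday + 8 ≡ Saturday — that's 1874's doomsday.
In June the doomsday date is Jun 6.
Jun 4 is 2 days before Jun 6; 2 mod 7 = 2, so Saturday − 2 = Thursday.

Thursday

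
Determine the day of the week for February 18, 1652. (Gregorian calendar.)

Sunday

Doomsday rule: the anchor day for the 1600s is Tuesday. For year 52: 52÷12 = 4 r 4, and 4÷4 = 1, so 4+4+1 = 9.
Tuesday + 9 ≡ Thursday — that's 1652's doomsday.
In February the doomsday date is Feb 29 (1652 is a leap year (divisible by 4)).
Feb 18 is 11 days before Feb 29; 11 mod 7 = 4, so Thursday − 4 = Sunday.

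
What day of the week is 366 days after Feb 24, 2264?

Feb 24, 2264 is a Wednesday.
366 mod 7 = 2, so 366 days after a Wednesday is Wednesday + 2 = Friday.

Friday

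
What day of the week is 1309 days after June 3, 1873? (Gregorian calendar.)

First find the weekday of Jun 3, 1873. Doomsday rule: the anchor day for the 1800s is Friday. For year 73: 73÷12 = 6 r 1, and 1÷4 = 0, so 6+1+0 = 7.
Friday + 7 ≡ Friday — that's 1873's doomsday.
In June the doomsday date is Jun 6.
Jun 3 is 3 days before Jun 6; 3 mod 7 = 3, so Friday − 3 = Tuesday.
1309 mod 7 = 0, so 1309 days after a Tuesday is Tuesday + 0 = Tuesday.

Tuesday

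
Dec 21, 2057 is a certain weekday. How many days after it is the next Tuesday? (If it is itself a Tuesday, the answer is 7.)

4

Dec 21, 2057 is a Friday.
From Friday to the next Tuesday is 4 days.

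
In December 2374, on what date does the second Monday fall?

December 9, 2374

December 1, 2374 is a Sunday.
The first Monday is therefore December 2 (1 days later).
The second Monday is 2 + 1×7 = December 9.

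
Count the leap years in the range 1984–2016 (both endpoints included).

Multiples of 4 in [1984,2016]: 9.
Of those, multiples of 100: 1 (not leap unless ÷400).
Multiples of 400: 1.
Leap years = 9 − 1 + 1 = 9.

9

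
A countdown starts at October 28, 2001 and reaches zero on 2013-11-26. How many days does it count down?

Oct 28, 2001 → Oct 28, 2002: 365 days.
Oct 28, 2002 → Oct 28, 2003: 365 days.
Oct 28, 2003 → Oct 28, 2004: 366 days (Feb 29, 2004 is in that span).
Oct 28, 2004 → Oct 28, 2005: 365 days.
Oct 28, 2005 → Oct 28, 2006: 365 days.
Oct 28, 2006 → Oct 28, 2007: 365 days.
Oct 28, 2007 → Oct 28, 2008: 366 days (Feb 29, 2008 is in that span).
Oct 28, 2008 → Oct 28, 2009: 365 days.
Oct 28, 2009 → Oct 28, 2010: 365 days.
Oct 28, 2010 → Oct 28, 2011: 365 days.
Oct 28, 2011 → Oct 28, 2012: 366 days (Feb 29, 2012 is in that span).
Oct 28, 2012 → Nov 28, 2012: 31 days (October has 31).
Nov 28, 2012 → Dec 28, 2012: 30 days (November has 30).
Dec 28, 2012 → Jan 28, 2013: 31 days (December has 31).
Jan 28, 2013 → Feb 28, 2013: 31 days (January has 31).
Feb 28, 2013 → Mar 28, 2013: 28 days (February has 28).
Mar 28, 2013 → Apr 28, 2013: 31 days (March has 31).
Apr 28, 2013 → May 28, 2013: 30 days (April has 30).
May 28, 2013 → Jun 28, 2013: 31 days (May has 31).
Jun 28, 2013 → Jul 28, 2013: 30 days (June has 30).
Jul 28, 2013 → Aug 28, 2013: 31 days (July has 31).
Aug 28, 2013 → Sep 28, 2013: 31 days (August has 31).
Sep 28, 2013 → Oct 28, 2013: 30 days (September has 30).
Oct 28, 2013 → Nov 26, 2013: 29 days.
Total: 4412 days.

4412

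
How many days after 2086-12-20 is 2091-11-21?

Dec 20, 2086 → Dec 20, 2087: 365 days.
Dec 20, 2087 → Dec 20, 2088: 366 days (Feb 29, 2088 is in that span).
Dec 20, 2088 → Dec 20, 2089: 365 days.
Dec 20, 2089 → Dec 20, 2090: 365 days.
Dec 20, 2090 → Jan 20, 2091: 31 days (December has 31).
Jan 20, 2091 → Feb 20, 2091: 31 days (January has 31).
Feb 20, 2091 → Mar 20, 2091: 28 days (February has 28).
Mar 20, 2091 → Apr 20, 2091: 31 days (March has 31).
Apr 20, 2091 → May 20, 2091: 30 days (April has 30).
May 20, 2091 → Jun 20, 2091: 31 days (May has 31).
Jun 20, 2091 → Jul 20, 2091: 30 days (June has 30).
Jul 20, 2091 → Aug 20, 2091: 31 days (July has 31).
Aug 20, 2091 → Sep 20, 2091: 31 days (August has 31).
Sep 20, 2091 → Oct 20, 2091: 30 days (September has 30).
Oct 20, 2091 → Nov 20, 2091: 31 days (October has 31).
Nov 20, 2091 → Nov 21, 2091: 1 days.
Total: 1797 days.

1797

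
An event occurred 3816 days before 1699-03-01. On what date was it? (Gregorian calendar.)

September 18, 1688

−365 (one year) → Mar 1, 1698 (3451 left).
−365 (one year) → Mar 1, 1697 (3086 left).
−365 (one year) → Mar 1, 1696 (2721 left).
−366 (one year; includes Feb 29, 1696) → Mar 1, 1695 (2355 left).
−365 (one year) → Mar 1, 1694 (1990 left).
−365 (one year) → Mar 1, 1693 (1625 left).
−365 (one year) → Mar 1, 1692 (1260 left).
−366 (one year; includes Feb 29, 1692) → Mar 1, 1691 (894 left).
−365 (one year) → Mar 1, 1690 (529 left).
−365 (one year) → Mar 1, 1689 (164 left).
−1 → Feb 28, 1689 (end of Feb, 28 days; 163 left).
−28 → Jan 31, 1689 (end of Jan, 31 days; 135 left).
−31 → Dec 31, 1688 (end of Dec, 31 days; 104 left).
−31 → Nov 30, 1688 (end of Nov, 30 days; 73 left).
−30 → Oct 31, 1688 (end of Oct, 31 days; 43 left).
−31 → Sep 30, 1688 (end of Sep, 30 days; 12 left).
−12 → Sep 18, 1688.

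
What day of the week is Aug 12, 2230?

Thursday

Doomsday rule: the anchor day for the 2200s is Friday. For year 30: 30÷12 = 2 r 6, and 6÷4 = 1, so 2+6+1 = 9.
Friday + 9 ≡ Sunday — that's 2230's doomsday.
In August the doomsday date is Aug 8.
Aug 12 is 4 days after Aug 8; 4 mod 7 = 4, so Sunday + 4 = Thursday.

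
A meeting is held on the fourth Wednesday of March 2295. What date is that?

March 1, 2295 is a Friday.
The first Wednesday is therefore March 6 (5 days later).
The fourth Wednesday is 6 + 3×7 = March 27.

March 27, 2295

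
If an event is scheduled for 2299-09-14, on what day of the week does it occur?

Doomsday rule: the anchor day for the 2200s is Friday. For year 99: 99÷12 = 8 r 3, and 3÷4 = 0, so 8+3+0 = 11.
Friday + 11 ≡ Tuesday — that's 2299's doomsday.
In September the doomsday date is Sep 5.
Sep 14 is 9 days after Sep 5; 9 mod 7 = 2, so Tuesday + 2 = Thursday.

Thursday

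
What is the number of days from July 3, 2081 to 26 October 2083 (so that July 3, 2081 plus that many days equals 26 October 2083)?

845

Jul 3, 2081 → Jul 3, 2082: 365 days.
Jul 3, 2082 → Jul 3, 2083: 365 days.
Jul 3, 2083 → Aug 3, 2083: 31 days (July has 31).
Aug 3, 2083 → Sep 3, 2083: 31 days (August has 31).
Sep 3, 2083 → Oct 3, 2083: 30 days (September has 30).
Oct 3, 2083 → Oct 26, 2083: 23 days.
Total: 845 days.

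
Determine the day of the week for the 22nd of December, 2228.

Monday

January 1, 2228 is a Tuesday.
Jan 1, 2228 → Feb 1, 2228: 31 days (January has 31).
Feb 1, 2228 → Mar 1, 2228: 29 days (February has 29).
Mar 1, 2228 → Apr 1, 2228: 31 days (March has 31).
Apr 1, 2228 → May 1, 2228: 30 days (April has 30).
May 1, 2228 → Jun 1, 2228: 31 days (May has 31).
Jun 1, 2228 → Jul 1, 2228: 30 days (June has 30).
Jul 1, 2228 → Aug 1, 2228: 31 days (July has 31).
Aug 1, 2228 → Sep 1, 2228: 31 days (August has 31).
Sep 1, 2228 → Oct 1, 2228: 30 days (September has 30).
Oct 1, 2228 → Nov 1, 2228: 31 days (October has 31).
Nov 1, 2228 → Dec 1, 2228: 30 days (November has 30).
Dec 1, 2228 → Dec 22, 2228: 21 days.
Total: 356 days.
356 mod 7 = 6, so Tuesday + 6 = Monday.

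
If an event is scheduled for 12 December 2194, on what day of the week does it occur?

Doomsday rule: the anchor day for the 2100s is Sunday. For year 94: 94÷12 = 7 r 10, and 10÷4 = 2, so 7+10+2 = 19.
Sunday + 19 ≡ Friday — that's 2194's doomsday.
In December the doomsday date is Dec 12.
Dec 12 is the doomsday itself: Friday.

Friday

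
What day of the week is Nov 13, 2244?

Wednesday

Doomsday rule: the anchor day for the 2200s is Friday. For year 44: 44÷12 = 3 r 8, and 8÷4 = 2, so 3+8+2 = 13.
Friday + 13 ≡ Thursday — that's 2244's doomsday.
In November the doomsday date is Nov 7.
Nov 13 is 6 days after Nov 7; 6 mod 7 = 6, so Thursday + 6 = Wednesday.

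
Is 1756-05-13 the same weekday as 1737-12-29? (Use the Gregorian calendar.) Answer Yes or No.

From Dec 29, 1737 to May 13, 1756 is 6710 days.
6710 mod 7 = 4, so they are different weekdays.
(Dec 29, 1737 is a Sunday; May 13, 1756 is a Thursday.)

No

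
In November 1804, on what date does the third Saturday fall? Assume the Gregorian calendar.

November 1, 1804 is a Thursday.
The first Saturday is therefore November 3 (2 days later).
The third Saturday is 3 + 2×7 = November 17.

November 17, 1804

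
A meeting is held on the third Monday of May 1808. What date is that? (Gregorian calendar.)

May 1, 1808 is a Sunday.
The first Monday is therefore May 2 (1 days later).
The third Monday is 2 + 2×7 = May 16.

May 16, 1808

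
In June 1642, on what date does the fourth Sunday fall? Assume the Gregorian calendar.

June 22, 1642

June 1, 1642 is a Sunday.
The first Sunday is therefore June 1 (same day).
The fourth Sunday is 1 + 3×7 = June 22.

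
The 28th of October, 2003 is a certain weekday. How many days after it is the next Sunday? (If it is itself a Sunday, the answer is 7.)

5

Oct 28, 2003 is a Tuesday.
From Tuesday to the next Sunday is 5 days.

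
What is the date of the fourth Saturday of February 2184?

February 28, 2184

February 1, 2184 is a Sunday.
The first Saturday is therefore February 7 (6 days later).
The fourth Saturday is 7 + 3×7 = February 28.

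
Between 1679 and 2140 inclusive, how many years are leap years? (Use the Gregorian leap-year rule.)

112

Multiples of 4 in [1679,2140]: 116.
Of those, multiples of 100: 5 (not leap unless ÷400).
Multiples of 400: 1.
Leap years = 116 − 5 + 1 = 112.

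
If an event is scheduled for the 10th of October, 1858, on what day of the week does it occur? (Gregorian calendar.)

Sunday

Doomsday rule: the anchor day for the 1800s is Friday. For year 58: 58÷12 = 4 r 10, and 10÷4 = 2, so 4+10+2 = 16.
Friday + 16 ≡ Sunday — that's 1858's doomsday.
In October the doomsday date is Oct 10.
Oct 10 is the doomsday itself: Sunday.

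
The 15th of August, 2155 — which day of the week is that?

Doomsday rule: the anchor day for the 2100s is Sunday. For year 55: 55÷12 = 4 r 7, and 7÷4 = 1, so 4+7+1 = 12.
Sunday + 12 ≡ Friday — that's 2155's doomsday.
In August the doomsday date is Aug 8.
Aug 15 is 7 days after Aug 8; 7 mod 7 = 0, so Friday + 0 = Friday.

Friday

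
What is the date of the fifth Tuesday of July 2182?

July 30, 2182

July 1, 2182 is a Monday.
The first Tuesday is therefore July 2 (1 days later).
The fifth Tuesday is 2 + 4×7 = July 30.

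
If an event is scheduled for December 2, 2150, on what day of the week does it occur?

Wednesday

Doomsday rule: the anchor day for the 2100s is Sunday. For year 50: 50÷12 = 4 r 2, and 2÷4 = 0, so 4+2+0 = 6.
Sunday + 6 ≡ Saturday — that's 2150's doomsday.
In December the doomsday date is Dec 12.
Dec 2 is 10 days before Dec 12; 10 mod 7 = 3, so Saturday − 3 = Wednesday.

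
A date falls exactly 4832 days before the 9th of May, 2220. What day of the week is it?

Sunday

First find the weekday of May 9, 2220. Doomsday rule: the anchor day for the 2200s is Friday. For year 20: 20÷12 = 1 r 8, and 8÷4 = 2, so 1+8+2 = 11.
Friday + 11 ≡ Tuesday — that's 2220's doomsday.
In May the doomsday date is May 9.
May 9 is the doomsday itself: Tuesday.
4832 mod 7 = 2, so 4832 days before a Tuesday is Tuesday − 2 = Sunday.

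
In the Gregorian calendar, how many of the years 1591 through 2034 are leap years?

108

Multiples of 4 in [1591,2034]: 111.
Of those, multiples of 100: 5 (not leap unless ÷400).
Multiples of 400: 2.
Leap years = 111 − 5 + 2 = 108.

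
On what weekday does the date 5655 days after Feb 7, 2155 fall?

Thursday

Feb 7, 2155 is a Friday.
5655 mod 7 = 6, so 5655 days after a Friday is Friday + 6 = Thursday.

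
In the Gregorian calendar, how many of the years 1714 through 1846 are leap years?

Multiples of 4 in [1714,1846]: 33.
Of those, multiples of 100: 1 (not leap unless ÷400).
Multiples of 400: 0.
Leap years = 33 − 1 + 0 = 32.

32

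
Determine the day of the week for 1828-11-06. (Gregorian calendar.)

Doomsday rule: the anchor day for the 1800s is Friday. For year 28: 28÷12 = 2 r 4, and 4÷4 = 1, so 2+4+1 = 7.
Friday + 7 ≡ Friday — that's 1828's doomsday.
In November the doomsday date is Nov 7.
Nov 6 is 1 day before Nov 7; 1 mod 7 = 1, so Friday − 1 = Thursday.

Thursday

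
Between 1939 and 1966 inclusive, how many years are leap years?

Multiples of 4 in [1939,1966]: 7.
Of those, multiples of 100: 0 (not leap unless ÷400).
Multiples of 400: 0.
Leap years = 7 − 0 + 0 = 7.

7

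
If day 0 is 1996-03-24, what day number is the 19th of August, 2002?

2339

Mar 24, 1996 → Mar 24, 1997: 365 days.
Mar 24, 1997 → Mar 24, 1998: 365 days.
Mar 24, 1998 → Mar 24, 1999: 365 days.
Mar 24, 1999 → Mar 24, 2000: 366 days (Feb 29, 2000 is in that span).
Mar 24, 2000 → Mar 24, 2001: 365 days.
Mar 24, 2001 → Mar 24, 2002: 365 days.
Mar 24, 2002 → Apr 24, 2002: 31 days (March has 31).
Apr 24, 2002 → May 24, 2002: 30 days (April has 30).
May 24, 2002 → Jun 24, 2002: 31 days (May has 31).
Jun 24, 2002 → Jul 24, 2002: 30 days (June has 30).
Jul 24, 2002 → Aug 19, 2002: 26 days.
Total: 2339 days.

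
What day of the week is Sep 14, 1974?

Saturday

January 1, 1974 is a Tuesday.
Jan 1, 1974 → Feb 1, 1974: 31 days (January has 31).
Feb 1, 1974 → Mar 1, 1974: 28 days (February has 28).
Mar 1, 1974 → Apr 1, 1974: 31 days (March has 31).
Apr 1, 1974 → May 1, 1974: 30 days (April has 30).
May 1, 1974 → Jun 1, 1974: 31 days (May has 31).
Jun 1, 1974 → Jul 1, 1974: 30 days (June has 30).
Jul 1, 1974 → Aug 1, 1974: 31 days (July has 31).
Aug 1, 1974 → Sep 1, 1974: 31 days (August has 31).
Sep 1, 1974 → Sep 14, 1974: 13 days.
Total: 256 days.
256 mod 7 = 4, so Tuesday + 4 = Saturday.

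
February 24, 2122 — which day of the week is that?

Tuesday

Doomsday rule: the anchor day for the 2100s is Sunday. For year 22: 22÷12 = 1 r 10, and 10÷4 = 2, so 1+10+2 = 13.
Sunday + 13 ≡ Saturday — that's 2122's doomsday.
In February the doomsday date is Feb 28 (2122 is not a leap year).
Feb 24 is 4 days before Feb 28; 4 mod 7 = 4, so Saturday − 4 = Tuesday.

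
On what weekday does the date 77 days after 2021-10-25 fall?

Monday

First find the weekday of Oct 25, 2021. Doomsday rule: the anchor day for the 2000s is Tuesday. For year 21: 21÷12 = 1 r 9, and 9÷4 = 2, so 1+9+2 = 12.
Tuesday + 12 ≡ Sunday — that's 2021's doomsday.
In October the doomsday date is Oct 10.
Oct 25 is 15 days after Oct 10; 15 mod 7 = 1, so Sunday + 1 = Monday.
77 mod 7 = 0, so 77 days after a Monday is Monday + 0 = Monday.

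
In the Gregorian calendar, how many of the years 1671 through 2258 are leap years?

Multiples of 4 in [1671,2258]: 147.
Of those, multiples of 100: 6 (not leap unless ÷400).
Multiples of 400: 1.
Leap years = 147 − 6 + 1 = 142.

142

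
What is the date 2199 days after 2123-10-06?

+366 (one year; includes Feb 29, 2124) → Oct 6, 2124 (1833 left).
+365 (one year) → Oct 6, 2125 (1468 left).
+365 (one year) → Oct 6, 2126 (1103 left).
+365 (one year) → Oct 6, 2127 (738 left).
+366 (one year; includes Feb 29, 2128) → Oct 6, 2128 (372 left).
Oct has 31 days: +26 → Nov 1, 2128 (346 left).
Nov has 30 days: +30 → Dec 1, 2128 (316 left).
Dec has 31 days: +31 → Jan 1, 2129 (285 left).
Jan has 31 days: +31 → Feb 1, 2129 (254 left).
Feb has 28 days: +28 → Mar 1, 2129 (226 left).
Mar has 31 days: +31 → Apr 1, 2129 (195 left).
Apr has 30 days: +30 → May 1, 2129 (165 left).
May has 31 days: +31 → Jun 1, 2129 (134 left).
Jun has 30 days: +30 → Jul 1, 2129 (104 left).
Jul has 31 days: +31 → Aug 1, 2129 (73 left).
Aug has 31 days: +31 → Sep 1, 2129 (42 left).
Sep has 30 days: +30 → Oct 1, 2129 (12 left).
+12 → Oct 13, 2129.

October 13, 2129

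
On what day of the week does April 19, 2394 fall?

Tuesday

Doomsday rule: the anchor day for the 2300s is Wednesday. For year 94: 94÷12 = 7 r 10, and 10÷4 = 2, so 7+10+2 = 19.
Wednesday + 19 ≡ Monday — that's 2394's doomsday.
In April the doomsday date is Apr 4.
Apr 19 is 15 days after Apr 4; 15 mod 7 = 1, so Monday + 1 = Tuesday.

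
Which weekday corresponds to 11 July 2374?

Thursday

Doomsday rule: the anchor day for the 2300s is Wednesday. For year 74: 74÷12 = 6 r 2, and 2÷4 = 0, so 6+2+0 = 8.
Wednesday + 8 ≡ Thursday — that's 2374's doomsday.
In July the doomsday date is Jul 11.
Jul 11 is the doomsday itself: Thursday.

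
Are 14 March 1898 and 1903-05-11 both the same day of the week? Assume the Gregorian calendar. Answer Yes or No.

Yes

From Mar 14, 1898 to May 11, 1903 is 1883 days.
1883 mod 7 = 0, so they are the same weekday.
(Mar 14, 1898 is a Monday; May 11, 1903 is a Monday.)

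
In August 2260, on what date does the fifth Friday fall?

August 1, 2260 is a Wednesday.
The first Friday is therefore August 3 (2 days later).
The fifth Friday is 3 + 4×7 = August 31.

August 31, 2260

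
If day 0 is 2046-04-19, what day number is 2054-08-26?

3051

Apr 19, 2046 → Apr 19, 2047: 365 days.
Apr 19, 2047 → Apr 19, 2048: 366 days (Feb 29, 2048 is in that span).
Apr 19, 2048 → Apr 19, 2049: 365 days.
Apr 19, 2049 → Apr 19, 2050: 365 days.
Apr 19, 2050 → Apr 19, 2051: 365 days.
Apr 19, 2051 → Apr 19, 2052: 366 days (Feb 29, 2052 is in that span).
Apr 19, 2052 → Apr 19, 2053: 365 days.
Apr 19, 2053 → Apr 19, 2054: 365 days.
Apr 19, 2054 → May 19, 2054: 30 days (April has 30).
May 19, 2054 → Jun 19, 2054: 31 days (May has 31).
Jun 19, 2054 → Jul 19, 2054: 30 days (June has 30).
Jul 19, 2054 → Aug 19, 2054: 31 days (July has 31).
Aug 19, 2054 → Aug 26, 2054: 7 days.
Total: 3051 days.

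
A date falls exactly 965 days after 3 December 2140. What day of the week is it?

First find the weekday of Dec 3, 2140. Doomsday rule: the anchor day for the 2100s is Sunday. For year 40: 40÷12 = 3 r 4, and 4÷4 = 1, so 3+4+1 = 8.
Sunday + 8 ≡ Monday — that's 2140's doomsday.
In December the doomsday date is Dec 12.
Dec 3 is 9 days before Dec 12; 9 mod 7 = 2, so Monday − 2 = Saturday.
965 mod 7 = 6, so 965 days after a Saturday is Saturday + 6 = Friday.

Friday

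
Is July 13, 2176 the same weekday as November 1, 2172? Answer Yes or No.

From Nov 1, 2172 to Jul 13, 2176 is 1350 days.
1350 mod 7 = 6, so they are different weekdays.
(Nov 1, 2172 is a Sunday; Jul 13, 2176 is a Saturday.)

No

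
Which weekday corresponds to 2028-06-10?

Doomsday rule: the anchor day for the 2000s is Tuesday. For year 28: 28÷12 = 2 r 4, and 4÷4 = 1, so 2+4+1 = 7.
Tuesday + 7 ≡ Tuesday — that's 2028's doomsday.
In June the doomsday date is Jun 6.
Jun 10 is 4 days after Jun 6; 4 mod 7 = 4, so Tuesday + 4 = Saturday.

Saturday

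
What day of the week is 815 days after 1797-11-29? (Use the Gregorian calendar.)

Saturday

First find the weekday of Nov 29, 1797. Doomsday rule: the anchor day for the 1700s is Sunday. For year 97: 97÷12 = 8 r 1, and 1÷4 = 0, so 8+1+0 = 9.
Sunday + 9 ≡ Tuesday — that's 1797's doomsday.
In November the doomsday date is Nov 7.
Nov 29 is 22 days after Nov 7; 22 mod 7 = 1, so Tuesday + 1 = Wednesday.
815 mod 7 = 3, so 815 days after a Wednesday is Wednesday + 3 = Saturday.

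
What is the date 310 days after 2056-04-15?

Apr has 30 days: +16 → May 1, 2056 (294 left).
May has 31 days: +31 → Jun 1, 2056 (263 left).
Jun has 30 days: +30 → Jul 1, 2056 (233 left).
Jul has 31 days: +31 → Aug 1, 2056 (202 left).
Aug has 31 days: +31 → Sep 1, 2056 (171 left).
Sep has 30 days: +30 → Oct 1, 2056 (141 left).
Oct has 31 days: +31 → Nov 1, 2056 (110 left).
Nov has 30 days: +30 → Dec 1, 2056 (80 left).
Dec has 31 days: +31 → Jan 1, 2057 (49 left).
Jan has 31 days: +31 → Feb 1, 2057 (18 left).
+18 → Feb 19, 2057.

February 19, 2057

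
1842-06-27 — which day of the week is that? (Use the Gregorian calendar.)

Doomsday rule: the anchor day for the 1800s is Friday. For year 42: 42÷12 = 3 r 6, and 6÷4 = 1, so 3+6+1 = 10.
Friday + 10 ≡ Monday — that's 1842's doomsday.
In June the doomsday date is Jun 6.
Jun 27 is 21 days after Jun 6; 21 mod 7 = 0, so Monday + 0 = Monday.

Monday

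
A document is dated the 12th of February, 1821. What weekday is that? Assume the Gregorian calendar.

Doomsday rule: the anchor day for the 1800s is Friday. For year 21: 21÷12 = 1 r 9, and 9÷4 = 2, so 1+9+2 = 12.
Friday + 12 ≡ Wednesday — that's 1821's doomsday.
In February the doomsday date is Feb 28 (1821 is not a leap year).
Feb 12 is 16 days before Feb 28; 16 mod 7 = 2, so Wednesday − 2 = Monday.

Monday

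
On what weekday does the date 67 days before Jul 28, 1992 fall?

Friday

First find the weekday of Jul 28, 1992. Doomsday rule: the anchor day for the 1900s is Wednesday. For year 92: 92÷12 = 7 r 8, and 8÷4 = 2, so 7+8+2 = 17.
Wednesday + 17 ≡ Saturday — that's 1992's doomsday.
In July the doomsday date is Jul 11.
Jul 28 is 17 days after Jul 11; 17 mod 7 = 3, so Saturday + 3 = Tuesday.
67 mod 7 = 4, so 67 days before a Tuesday is Tuesday − 4 = Friday.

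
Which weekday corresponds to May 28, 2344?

Sunday

Doomsday rule: the anchor day for the 2300s is Wednesday. For year 44: 44÷12 = 3 r 8, and 8÷4 = 2, so 3+8+2 = 13.
Wednesday + 13 ≡ Tuesday — that's 2344's doomsday.
In May the doomsday date is May 9.
May 28 is 19 days after May 9; 19 mod 7 = 5, so Tuesday + 5 = Sunday.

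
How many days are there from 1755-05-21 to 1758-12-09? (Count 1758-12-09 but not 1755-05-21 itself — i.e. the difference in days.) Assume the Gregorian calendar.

1298

May 21, 1755 → May 21, 1756: 366 days (Feb 29, 1756 is in that span).
May 21, 1756 → May 21, 1757: 365 days.
May 21, 1757 → May 21, 1758: 365 days.
May 21, 1758 → Jun 21, 1758: 31 days (May has 31).
Jun 21, 1758 → Jul 21, 1758: 30 days (June has 30).
Jul 21, 1758 → Aug 21, 1758: 31 days (July has 31).
Aug 21, 1758 → Sep 21, 1758: 31 days (August has 31).
Sep 21, 1758 → Oct 21, 1758: 30 days (September has 30).
Oct 21, 1758 → Nov 21, 1758: 31 days (October has 31).
Nov 21, 1758 → Dec 9, 1758: 18 days.
Total: 1298 days.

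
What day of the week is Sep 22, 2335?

Doomsday rule: the anchor day for the 2300s is Wednesday. For year 35: 35÷12 = 2 r 11, and 11÷4 = 2, so 2+11+2 = 15.
Wednesday + 15 ≡ Thursday — that's 2335's doomsday.
In September the doomsday date is Sep 5.
Sep 22 is 17 days after Sep 5; 17 mod 7 = 3, so Thursday + 3 = Sunday.

Sunday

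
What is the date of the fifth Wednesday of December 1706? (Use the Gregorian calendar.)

December 29, 1706

December 1, 1706 is a Wednesday.
The first Wednesday is therefore December 1 (same day).
The fifth Wednesday is 1 + 4×7 = December 29.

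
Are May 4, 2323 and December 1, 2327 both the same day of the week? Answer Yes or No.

From May 4, 2323 to Dec 1, 2327 is 1672 days.
1672 mod 7 = 6, so they are different weekdays.
(May 4, 2323 is a Friday; Dec 1, 2327 is a Thursday.)

No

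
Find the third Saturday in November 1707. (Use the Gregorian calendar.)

November 1, 1707 is a Tuesday.
The first Saturday is therefore November 5 (4 days later).
The third Saturday is 5 + 2×7 = November 19.

November 19, 1707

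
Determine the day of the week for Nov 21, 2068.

Doomsday rule: the anchor day for the 2000s is Tuesday. For year 68: 68÷12 = 5 r 8, and 8÷4 = 2, so 5+8+2 = 15.
Tuesday + 15 ≡ Wednesday — that's 2068's doomsday.
In November the doomsday date is Nov 7.
Nov 21 is 14 days after Nov 7; 14 mod 7 = 0, so Wednesday + 0 = Wednesday.

Wednesday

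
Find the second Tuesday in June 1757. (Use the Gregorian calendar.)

June 14, 1757

June 1, 1757 is a Wednesday.
The first Tuesday is therefore June 7 (6 days later).
The second Tuesday is 7 + 1×7 = June 14.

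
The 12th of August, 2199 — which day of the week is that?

Monday

Doomsday rule: the anchor day for the 2100s is Sunday. For year 99: 99÷12 = 8 r 3, and 3÷4 = 0, so 8+3+0 = 11.
Sunday + 11 ≡ Thursday — that's 2199's doomsday.
In August the doomsday date is Aug 8.
Aug 12 is 4 days after Aug 8; 4 mod 7 = 4, so Thursday + 4 = Monday.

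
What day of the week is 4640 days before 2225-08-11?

First find the weekday of Aug 11, 2225. Doomsday rule: the anchor day for the 2200s is Friday. For year 25: 25÷12 = 2 r 1, and 1÷4 = 0, so 2+1+0 = 3.
Friday + 3 ≡ Monday — that's 2225's doomsday.
In August the doomsday date is Aug 8.
Aug 11 is 3 days after Aug 8; 3 mod 7 = 3, so Monday + 3 = Thursday.
4640 mod 7 = 6, so 4640 days before a Thursday is Thursday − 6 = Friday.

Friday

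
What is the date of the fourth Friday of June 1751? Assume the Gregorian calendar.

June 25, 1751

June 1, 1751 is a Tuesday.
The first Friday is therefore June 4 (3 days later).
The fourth Friday is 4 + 3×7 = June 25.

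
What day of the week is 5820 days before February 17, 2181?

Wednesday

Feb 17, 2181 is a Saturday.
5820 mod 7 = 3, so 5820 days before a Saturday is Saturday − 3 = Wednesday.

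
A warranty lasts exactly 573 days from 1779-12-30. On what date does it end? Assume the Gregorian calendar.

July 25, 1781

+366 (one year; includes Feb 29, 1780) → Dec 30, 1780 (207 left).
Dec has 31 days: +2 → Jan 1, 1781 (205 left).
Jan has 31 days: +31 → Feb 1, 1781 (174 left).
Feb has 28 days: +28 → Mar 1, 1781 (146 left).
Mar has 31 days: +31 → Apr 1, 1781 (115 left).
Apr has 30 days: +30 → May 1, 1781 (85 left).
May has 31 days: +31 → Jun 1, 1781 (54 left).
Jun has 30 days: +30 → Jul 1, 1781 (24 left).
+24 → Jul 25, 1781.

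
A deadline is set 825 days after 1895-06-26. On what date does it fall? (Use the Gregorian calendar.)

September 28, 1897

+366 (one year; includes Feb 29, 1896) → Jun 26, 1896 (459 left).
+365 (one year) → Jun 26, 1897 (94 left).
Jun has 30 days: +5 → Jul 1, 1897 (89 left).
Jul has 31 days: +31 → Aug 1, 1897 (58 left).
Aug has 31 days: +31 → Sep 1, 1897 (27 left).
+27 → Sep 28, 1897.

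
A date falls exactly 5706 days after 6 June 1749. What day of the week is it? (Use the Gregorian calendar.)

Jun 6, 1749 is a Friday.
5706 mod 7 = 1, so 5706 days after a Friday is Friday + 1 = Saturday.

Saturday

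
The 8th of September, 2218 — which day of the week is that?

Doomsday rule: the anchor day for the 2200s is Friday. For year 18: 18÷12 = 1 r 6, and 6÷4 = 1, so 1+6+1 = 8.
Friday + 8 ≡ Saturday — that's 2218's doomsday.
In September the doomsday date is Sep 5.
Sep 8 is 3 days after Sep 5; 3 mod 7 = 3, so Saturday + 3 = Tuesday.

Tuesday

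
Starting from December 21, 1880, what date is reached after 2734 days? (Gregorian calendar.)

June 16, 1888

+365 (one year) → Dec 21, 1881 (2369 left).
+365 (one year) → Dec 21, 1882 (2004 left).
+365 (one year) → Dec 21, 1883 (1639 left).
+366 (one year; includes Feb 29, 1884) → Dec 21, 1884 (1273 left).
+365 (one year) → Dec 21, 1885 (908 left).
+365 (one year) → Dec 21, 1886 (543 left).
+365 (one year) → Dec 21, 1887 (178 left).
Dec has 31 days: +11 → Jan 1, 1888 (167 left).
Jan has 31 days: +31 → Feb 1, 1888 (136 left).
Feb has 29 days: +29 → Mar 1, 1888 (107 left).
Mar has 31 days: +31 → Apr 1, 1888 (76 left).
Apr has 30 days: +30 → May 1, 1888 (46 left).
May has 31 days: +31 → Jun 1, 1888 (15 left).
+15 → Jun 16, 1888.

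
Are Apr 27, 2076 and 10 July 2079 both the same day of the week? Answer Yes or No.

Yes

From Apr 27, 2076 to Jul 10, 2079 is 1169 days.
1169 mod 7 = 0, so they are the same weekday.
(Apr 27, 2076 is a Monday; Jul 10, 2079 is a Monday.)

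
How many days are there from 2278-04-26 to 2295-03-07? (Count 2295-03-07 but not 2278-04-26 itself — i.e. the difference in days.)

Apr 26, 2278 → Apr 26, 2279: 365 days.
Apr 26, 2279 → Apr 26, 2280: 366 days (Feb 29, 2280 is in that span).
Apr 26, 2280 → Apr 26, 2281: 365 days.
Apr 26, 2281 → Apr 26, 2282: 365 days.
Apr 26, 2282 → Apr 26, 2283: 365 days.
Apr 26, 2283 → Apr 26, 2284: 366 days (Feb 29, 2284 is in that span).
Apr 26, 2284 → Apr 26, 2285: 365 days.
Apr 26, 2285 → Apr 26, 2286: 365 days.
Apr 26, 2286 → Apr 26, 2287: 365 days.
Apr 26, 2287 → Apr 26, 2288: 366 days (Feb 29, 2288 is in that span).
Apr 26, 2288 → Apr 26, 2289: 365 days.
Apr 26, 2289 → Apr 26, 2290: 365 days.
Apr 26, 2290 → Apr 26, 2291: 365 days.
Apr 26, 2291 → Apr 26, 2292: 366 days (Feb 29, 2292 is in that span).
Apr 26, 2292 → Apr 26, 2293: 365 days.
Apr 26, 2293 → Apr 26, 2294: 365 days.
Apr 26, 2294 → May 26, 2294: 30 days (April has 30).
May 26, 2294 → Jun 26, 2294: 31 days (May has 31).
Jun 26, 2294 → Jul 26, 2294: 30 days (June has 30).
Jul 26, 2294 → Aug 26, 2294: 31 days (July has 31).
Aug 26, 2294 → Sep 26, 2294: 31 days (August has 31).
Sep 26, 2294 → Oct 26, 2294: 30 days (September has 30).
Oct 26, 2294 → Nov 26, 2294: 31 days (October has 31).
Nov 26, 2294 → Dec 26, 2294: 30 days (November has 30).
Dec 26, 2294 → Jan 26, 2295: 31 days (December has 31).
Jan 26, 2295 → Feb 26, 2295: 31 days (January has 31).
Feb 26, 2295 → Mar 7, 2295: 9 days.
Total: 6159 days.

6159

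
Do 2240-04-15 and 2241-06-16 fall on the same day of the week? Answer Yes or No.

From Apr 15, 2240 to Jun 16, 2241 is 427 days.
427 mod 7 = 0, so they are the same weekday.
(Apr 15, 2240 is a Wednesday; Jun 16, 2241 is a Wednesday.)

Yes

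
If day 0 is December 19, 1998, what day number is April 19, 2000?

487

Dec 19, 1998 → Dec 19, 1999: 365 days.
Dec 19, 1999 → Jan 19, 2000: 31 days (December has 31).
Jan 19, 2000 → Feb 19, 2000: 31 days (January has 31).
Feb 19, 2000 → Mar 19, 2000: 29 days (February has 29).
Mar 19, 2000 → Apr 19, 2000: 31 days.
Total: 487 days.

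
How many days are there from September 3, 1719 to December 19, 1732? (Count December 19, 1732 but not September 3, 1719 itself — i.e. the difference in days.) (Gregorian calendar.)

Sep 3, 1719 → Sep 3, 1720: 366 days (Feb 29, 1720 is in that span).
Sep 3, 1720 → Sep 3, 1721: 365 days.
Sep 3, 1721 → Sep 3, 1722: 365 days.
Sep 3, 1722 → Sep 3, 1723: 365 days.
Sep 3, 1723 → Sep 3, 1724: 366 days (Feb 29, 1724 is in that span).
Sep 3, 1724 → Sep 3, 1725: 365 days.
Sep 3, 1725 → Sep 3, 1726: 365 days.
Sep 3, 1726 → Sep 3, 1727: 365 days.
Sep 3, 1727 → Sep 3, 1728: 366 days (Feb 29, 1728 is in that span).
Sep 3, 1728 → Sep 3, 1729: 365 days.
Sep 3, 1729 → Sep 3, 1730: 365 days.
Sep 3, 1730 → Sep 3, 1731: 365 days.
Sep 3, 1731 → Sep 3, 1732: 366 days (Feb 29, 1732 is in that span).
Sep 3, 1732 → Oct 3, 1732: 30 days (September has 30).
Oct 3, 1732 → Nov 3, 1732: 31 days (October has 31).
Nov 3, 1732 → Dec 3, 1732: 30 days (November has 30).
Dec 3, 1732 → Dec 19, 1732: 16 days.
Total: 4856 days.

4856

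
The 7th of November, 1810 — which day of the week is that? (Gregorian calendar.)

Doomsday rule: the anchor day for the 1800s is Friday. For year 10: 10÷12 = 0 r 10, and 10÷4 = 2, so 0+10+2 = 12.
Friday + 12 ≡ Wednesday — that's 1810's doomsday.
In November the doomsday date is Nov 7.
Nov 7 is the doomsday itself: Wednesday.

Wednesday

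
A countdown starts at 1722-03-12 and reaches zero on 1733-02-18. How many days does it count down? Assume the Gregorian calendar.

3996

Mar 12, 1722 → Mar 12, 1723: 365 days.
Mar 12, 1723 → Mar 12, 1724: 366 days (Feb 29, 1724 is in that span).
Mar 12, 1724 → Mar 12, 1725: 365 days.
Mar 12, 1725 → Mar 12, 1726: 365 days.
Mar 12, 1726 → Mar 12, 1727: 365 days.
Mar 12, 1727 → Mar 12, 1728: 366 days (Feb 29, 1728 is in that span).
Mar 12, 1728 → Mar 12, 1729: 365 days.
Mar 12, 1729 → Mar 12, 1730: 365 days.
Mar 12, 1730 → Mar 12, 1731: 365 days.
Mar 12, 1731 → Mar 12, 1732: 366 days (Feb 29, 1732 is in that span).
Mar 12, 1732 → Apr 12, 1732: 31 days (March has 31).
Apr 12, 1732 → May 12, 1732: 30 days (April has 30).
May 12, 1732 → Jun 12, 1732: 31 days (May has 31).
Jun 12, 1732 → Jul 12, 1732: 30 days (June has 30).
Jul 12, 1732 → Aug 12, 1732: 31 days (July has 31).
Aug 12, 1732 → Sep 12, 1732: 31 days (August has 31).
Sep 12, 1732 → Oct 12, 1732: 30 days (September has 30).
Oct 12, 1732 → Nov 12, 1732: 31 days (October has 31).
Nov 12, 1732 → Dec 12, 1732: 30 days (November has 30).
Dec 12, 1732 → Jan 12, 1733: 31 days (December has 31).
Jan 12, 1733 → Feb 12, 1733: 31 days (January has 31).
Feb 12, 1733 → Feb 18, 1733: 6 days.
Total: 3996 days.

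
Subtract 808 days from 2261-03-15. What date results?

December 28, 2258

−365 (one year) → Mar 15, 2260 (443 left).
−366 (one year; includes Feb 29, 2260) → Mar 15, 2259 (77 left).
−15 → Feb 28, 2259 (end of Feb, 28 days; 62 left).
−28 → Jan 31, 2259 (end of Jan, 31 days; 34 left).
−31 → Dec 31, 2258 (end of Dec, 31 days; 3 left).
−3 → Dec 28, 2258.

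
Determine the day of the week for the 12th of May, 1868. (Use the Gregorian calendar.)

Tuesday

Doomsday rule: the anchor day for the 1800s is Friday. For year 68: 68÷12 = 5 r 8, and 8÷4 = 2, so 5+8+2 = 15.
Friday + 15 ≡ Saturday — that's 1868's doomsday.
In May the doomsday date is May 9.
May 12 is 3 days after May 9; 3 mod 7 = 3, so Saturday + 3 = Tuesday.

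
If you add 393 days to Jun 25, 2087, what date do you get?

Jun has 30 days: +6 → Jul 1, 2087 (387 left).
Jul has 31 days: +31 → Aug 1, 2087 (356 left).
Aug has 31 days: +31 → Sep 1, 2087 (325 left).
Sep has 30 days: +30 → Oct 1, 2087 (295 left).
Oct has 31 days: +31 → Nov 1, 2087 (264 left).
Nov has 30 days: +30 → Dec 1, 2087 (234 left).
Dec has 31 days: +31 → Jan 1, 2088 (203 left).
Jan has 31 days: +31 → Feb 1, 2088 (172 left).
Feb has 29 days: +29 → Mar 1, 2088 (143 left).
Mar has 31 days: +31 → Apr 1, 2088 (112 left).
Apr has 30 days: +30 → May 1, 2088 (82 left).
May has 31 days: +31 → Jun 1, 2088 (51 left).
Jun has 30 days: +30 → Jul 1, 2088 (21 left).
+21 → Jul 22, 2088.

July 22, 2088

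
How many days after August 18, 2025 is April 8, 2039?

Aug 18, 2025 → Aug 18, 2026: 365 days.
Aug 18, 2026 → Aug 18, 2027: 365 days.
Aug 18, 2027 → Aug 18, 2028: 366 days (Feb 29, 2028 is in that span).
Aug 18, 2028 → Aug 18, 2029: 365 days.
Aug 18, 2029 → Aug 18, 2030: 365 days.
Aug 18, 2030 → Aug 18, 2031: 365 days.
Aug 18, 2031 → Aug 18, 2032: 366 days (Feb 29, 2032 is in that span).
Aug 18, 2032 → Aug 18, 2033: 365 days.
Aug 18, 2033 → Aug 18, 2034: 365 days.
Aug 18, 2034 → Aug 18, 2035: 365 days.
Aug 18, 2035 → Aug 18, 2036: 366 days (Feb 29, 2036 is in that span).
Aug 18, 2036 → Aug 18, 2037: 365 days.
Aug 18, 2037 → Aug 18, 2038: 365 days.
Aug 18, 2038 → Sep 18, 2038: 31 days (August has 31).
Sep 18, 2038 → Oct 18, 2038: 30 days (September has 30).
Oct 18, 2038 → Nov 18, 2038: 31 days (October has 31).
Nov 18, 2038 → Dec 18, 2038: 30 days (November has 30).
Dec 18, 2038 → Jan 18, 2039: 31 days (December has 31).
Jan 18, 2039 → Feb 18, 2039: 31 days (January has 31).
Feb 18, 2039 → Mar 18, 2039: 28 days (February has 28).
Mar 18, 2039 → Apr 8, 2039: 21 days.
Total: 4981 days.

4981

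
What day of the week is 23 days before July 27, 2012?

Wednesday

First find the weekday of Jul 27, 2012. Doomsday rule: the anchor day for the 2000s is Tuesday. For year 12: 12÷12 = 1 r 0, and 0÷4 = 0, so 1+0+0 = 1.
Tuesday + 1 ≡ Wednesday — that's 2012's doomsday.
In July the doomsday date is Jul 11.
Jul 27 is 16 days after Jul 11; 16 mod 7 = 2, so Wednesday + 2 = Friday.
23 mod 7 = 2, so 23 days before a Friday is Friday − 2 = Wednesday.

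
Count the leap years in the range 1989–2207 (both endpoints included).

Multiples of 4 in [1989,2207]: 54.
Of those, multiples of 100: 3 (not leap unless ÷400).
Multiples of 400: 1.
Leap years = 54 − 3 + 1 = 52.

52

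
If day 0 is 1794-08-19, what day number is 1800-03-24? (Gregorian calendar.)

Aug 19, 1794 → Aug 19, 1795: 365 days.
Aug 19, 1795 → Aug 19, 1796: 366 days (Feb 29, 1796 is in that span).
Aug 19, 1796 → Aug 19, 1797: 365 days.
Aug 19, 1797 → Aug 19, 1798: 365 days.
Aug 19, 1798 → Aug 19, 1799: 365 days.
Aug 19, 1799 → Sep 19, 1799: 31 days (August has 31).
Sep 19, 1799 → Oct 19, 1799: 30 days (September has 30).
Oct 19, 1799 → Nov 19, 1799: 31 days (October has 31).
Nov 19, 1799 → Dec 19, 1799: 30 days (November has 30).
Dec 19, 1799 → Jan 19, 1800: 31 days (December has 31).
Jan 19, 1800 → Feb 19, 1800: 31 days (January has 31).
Feb 19, 1800 → Mar 19, 1800: 28 days (February has 28).
Mar 19, 1800 → Mar 24, 1800: 5 days.
Total: 2043 days.

2043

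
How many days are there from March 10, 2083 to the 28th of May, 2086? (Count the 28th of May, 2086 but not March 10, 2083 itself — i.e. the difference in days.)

Mar 10, 2083 → Mar 10, 2084: 366 days (Feb 29, 2084 is in that span).
Mar 10, 2084 → Mar 10, 2085: 365 days.
Mar 10, 2085 → Mar 10, 2086: 365 days.
Mar 10, 2086 → Apr 10, 2086: 31 days (March has 31).
Apr 10, 2086 → May 10, 2086: 30 days (April has 30).
May 10, 2086 → May 28, 2086: 18 days.
Total: 1175 days.

1175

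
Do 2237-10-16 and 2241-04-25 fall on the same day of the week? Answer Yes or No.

No

From Oct 16, 2237 to Apr 25, 2241 is 1287 days.
1287 mod 7 = 6, so they are different weekdays.
(Oct 16, 2237 is a Monday; Apr 25, 2241 is a Sunday.)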